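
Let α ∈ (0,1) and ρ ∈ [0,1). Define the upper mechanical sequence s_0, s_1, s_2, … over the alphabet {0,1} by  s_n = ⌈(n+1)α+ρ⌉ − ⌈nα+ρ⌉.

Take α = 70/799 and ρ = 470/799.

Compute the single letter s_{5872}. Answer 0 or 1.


(n+1)α + ρ = (5873·70 + 470) / 799 = 411580/799
nα + ρ     = (5872·70 + 470) / 799 = 411510/799
⌈411580/799⌉ = 516,  ⌈411510/799⌉ = 516
s_{5872} = 516 − 516 = 0

0


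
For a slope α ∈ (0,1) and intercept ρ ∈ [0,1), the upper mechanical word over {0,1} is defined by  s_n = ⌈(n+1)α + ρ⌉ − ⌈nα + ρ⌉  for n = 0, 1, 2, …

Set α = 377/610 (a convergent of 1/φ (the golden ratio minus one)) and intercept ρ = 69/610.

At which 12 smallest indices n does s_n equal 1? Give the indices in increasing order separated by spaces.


1 3 4 6 7 9 11 12 14 15 17 19

n=0: ⌈446/610⌉−⌈69/610⌉ = 1−1 = 0
n=1: ⌈823/610⌉−⌈446/610⌉ = 2−1 = 1  ← one
n=2: ⌈1200/610⌉−⌈823/610⌉ = 2−2 = 0
n=3: ⌈1577/610⌉−⌈1200/610⌉ = 3−2 = 1  ← one
n=4: ⌈1954/610⌉−⌈1577/610⌉ = 4−3 = 1  ← one
n=5: ⌈2331/610⌉−⌈1954/610⌉ = 4−4 = 0
n=6: ⌈2708/610⌉−⌈2331/610⌉ = 5−4 = 1  ← one
n=7: ⌈3085/610⌉−⌈2708/610⌉ = 6−5 = 1  ← one
n=8: ⌈3462/610⌉−⌈3085/610⌉ = 6−6 = 0
n=9: ⌈3839/610⌉−⌈3462/610⌉ = 7−6 = 1  ← one
n=10: ⌈4216/610⌉−⌈3839/610⌉ = 7−7 = 0
n=11: ⌈4593/610⌉−⌈4216/610⌉ = 8−7 = 1  ← one
n=12: ⌈4970/610⌉−⌈4593/610⌉ = 9−8 = 1  ← one
n=13: ⌈5347/610⌉−⌈4970/610⌉ = 9−9 = 0
n=14: ⌈5724/610⌉−⌈5347/610⌉ = 10−9 = 1  ← one
n=15: ⌈6101/610⌉−⌈5724/610⌉ = 11−10 = 1  ← one
n=16: ⌈6478/610⌉−⌈6101/610⌉ = 11−11 = 0
n=17: ⌈6855/610⌉−⌈6478/610⌉ = 12−11 = 1  ← one
n=18: ⌈7232/610⌉−⌈6855/610⌉ = 12−12 = 0
n=19: ⌈7609/610⌉−⌈7232/610⌉ = 13−12 = 1  ← one
positions of the first 12 ones: 1 3 4 6 7 9 11 12 14 15 17 19


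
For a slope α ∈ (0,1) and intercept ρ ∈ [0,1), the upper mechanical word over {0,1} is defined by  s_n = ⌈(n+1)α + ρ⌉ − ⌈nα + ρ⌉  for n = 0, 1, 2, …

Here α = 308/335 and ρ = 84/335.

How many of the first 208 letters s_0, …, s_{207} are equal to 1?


#1s = Σ_{n=0}^{207} s_n = Σ_{n=0}^{207} (⌈(n+1)α+ρ⌉ − ⌈nα+ρ⌉)
the sum telescopes: every ⌈nα+ρ⌉ with 0 < n < 208 appears once with + and once with −, leaving ⌈208α+ρ⌉ − ⌈0·α+ρ⌉
208α + ρ = (208·308 + 84) / 335 = 64148/335
ρ = 84/335
⌈64148/335⌉ = 192,  ⌈84/335⌉ = 1
#1s = 192 − 1 = 191

191


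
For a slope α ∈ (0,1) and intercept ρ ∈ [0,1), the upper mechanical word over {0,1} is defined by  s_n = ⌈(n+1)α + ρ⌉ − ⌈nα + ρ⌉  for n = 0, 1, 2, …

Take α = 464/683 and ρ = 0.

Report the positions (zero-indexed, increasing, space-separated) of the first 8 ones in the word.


0 1 2 4 5 7 8 10

n=0: ⌈464/683⌉−⌈0/683⌉ = 1−0 = 1  ← one
n=1: ⌈928/683⌉−⌈464/683⌉ = 2−1 = 1  ← one
n=2: ⌈1392/683⌉−⌈928/683⌉ = 3−2 = 1  ← one
n=3: ⌈1856/683⌉−⌈1392/683⌉ = 3−3 = 0
n=4: ⌈2320/683⌉−⌈1856/683⌉ = 4−3 = 1  ← one
n=5: ⌈2784/683⌉−⌈2320/683⌉ = 5−4 = 1  ← one
n=6: ⌈3248/683⌉−⌈2784/683⌉ = 5−5 = 0
n=7: ⌈3712/683⌉−⌈3248/683⌉ = 6−5 = 1  ← one
n=8: ⌈4176/683⌉−⌈3712/683⌉ = 7−6 = 1  ← one
n=9: ⌈4640/683⌉−⌈4176/683⌉ = 7−7 = 0
n=10: ⌈5104/683⌉−⌈4640/683⌉ = 8−7 = 1  ← one
positions of the first 8 ones: 0 1 2 4 5 7 8 10


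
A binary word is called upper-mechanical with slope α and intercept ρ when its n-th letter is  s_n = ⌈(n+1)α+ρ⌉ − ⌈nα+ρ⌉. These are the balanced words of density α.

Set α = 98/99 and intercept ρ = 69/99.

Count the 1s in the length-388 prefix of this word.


384

#1s = Σ_{n=0}^{387} s_n = Σ_{n=0}^{387} (⌈(n+1)α+ρ⌉ − ⌈nα+ρ⌉)
the sum telescopes: every ⌈nα+ρ⌉ with 0 < n < 388 appears once with + and once with −, leaving ⌈388α+ρ⌉ − ⌈0·α+ρ⌉
388α + ρ = (388·98 + 69) / 99 = 38093/99
ρ = 69/99
⌈38093/99⌉ = 385,  ⌈69/99⌉ = 1
#1s = 385 − 1 = 384


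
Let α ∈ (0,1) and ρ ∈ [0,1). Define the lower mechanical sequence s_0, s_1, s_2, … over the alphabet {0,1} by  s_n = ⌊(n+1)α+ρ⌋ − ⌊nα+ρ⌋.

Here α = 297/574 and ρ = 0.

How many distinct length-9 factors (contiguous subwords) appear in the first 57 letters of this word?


t_n = ⌊(n·297)/574⌋ for n = 0 … 57:
  n=0…9: ⌊0/574⌋=0 ⌊297/574⌋=0 ⌊594/574⌋=1 ⌊891/574⌋=1 ⌊1188/574⌋=2 ⌊1485/574⌋=2 ⌊1782/574⌋=3 ⌊2079/574⌋=3 ⌊2376/574⌋=4 ⌊2673/574⌋=4
  n=10…19: ⌊2970/574⌋=5 ⌊3267/574⌋=5 ⌊3564/574⌋=6 ⌊3861/574⌋=6 ⌊4158/574⌋=7 ⌊4455/574⌋=7 ⌊4752/574⌋=8 ⌊5049/574⌋=8 ⌊5346/574⌋=9 ⌊5643/574⌋=9
  n=20…29: ⌊5940/574⌋=10 ⌊6237/574⌋=10 ⌊6534/574⌋=11 ⌊6831/574⌋=11 ⌊7128/574⌋=12 ⌊7425/574⌋=12 ⌊7722/574⌋=13 ⌊8019/574⌋=13 ⌊8316/574⌋=14 ⌊8613/574⌋=15
  n=30…39: ⌊8910/574⌋=15 ⌊9207/574⌋=16 ⌊9504/574⌋=16 ⌊9801/574⌋=17 ⌊10098/574⌋=17 ⌊10395/574⌋=18 ⌊10692/574⌋=18 ⌊10989/574⌋=19 ⌊11286/574⌋=19 ⌊11583/574⌋=20
  n=40…49: ⌊11880/574⌋=20 ⌊12177/574⌋=21 ⌊12474/574⌋=21 ⌊12771/574⌋=22 ⌊13068/574⌋=22 ⌊13365/574⌋=23 ⌊13662/574⌋=23 ⌊13959/574⌋=24 ⌊14256/574⌋=24 ⌊14553/574⌋=25
  n=50…57: ⌊14850/574⌋=25 ⌊15147/574⌋=26 ⌊15444/574⌋=26 ⌊15741/574⌋=27 ⌊16038/574⌋=27 ⌊16335/574⌋=28 ⌊16632/574⌋=28 ⌊16929/574⌋=29
s_n = t_(n+1) − t_n for n = 0 … 56 gives
prefix = 010101010101010101010101010110101010101010101010101010101
slide a length-9 window over [0..8] … [48..56] (49 windows); first occurrence of each distinct factor:
  [  0..  8] 010101010
  [  1..  9] 101010101
  [ 20.. 28] 010101011
  [ 21.. 29] 101010110
  [ 22.. 30] 010101101
  [ 23.. 31] 101011010
  [ 24.. 32] 010110101
  [ 25.. 33] 101101010
  [ 26.. 34] 011010101
  [ 27.. 35] 110101010
  (the other 39 windows repeat one of these)
distinct factors: {010101010, 010101011, 010101101, 010110101, 011010101, 101010101, 101010110, 101011010, 101101010, 110101010}
count = 10  (Sturmian bound for length 9 is 10)

10


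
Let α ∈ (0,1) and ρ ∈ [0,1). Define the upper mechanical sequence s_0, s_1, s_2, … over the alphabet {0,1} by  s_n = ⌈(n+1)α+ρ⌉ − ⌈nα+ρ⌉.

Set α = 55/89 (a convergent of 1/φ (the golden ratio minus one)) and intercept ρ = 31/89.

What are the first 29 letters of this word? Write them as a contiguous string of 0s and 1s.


n=0: ⌈(1·55+31)/89⌉ − ⌈(0·55+31)/89⌉ = ⌈86/89⌉ − ⌈31/89⌉ = 1 − 1 = 0
n=1: ⌈(2·55+31)/89⌉ − ⌈(1·55+31)/89⌉ = ⌈141/89⌉ − ⌈86/89⌉ = 2 − 1 = 1
n=2: ⌈(3·55+31)/89⌉ − ⌈(2·55+31)/89⌉ = ⌈196/89⌉ − ⌈141/89⌉ = 3 − 2 = 1
n=3: ⌈(4·55+31)/89⌉ − ⌈(3·55+31)/89⌉ = ⌈251/89⌉ − ⌈196/89⌉ = 3 − 3 = 0
n=4: ⌈(5·55+31)/89⌉ − ⌈(4·55+31)/89⌉ = ⌈306/89⌉ − ⌈251/89⌉ = 4 − 3 = 1
n=5: ⌈(6·55+31)/89⌉ − ⌈(5·55+31)/89⌉ = ⌈361/89⌉ − ⌈306/89⌉ = 5 − 4 = 1
n=6: ⌈(7·55+31)/89⌉ − ⌈(6·55+31)/89⌉ = ⌈416/89⌉ − ⌈361/89⌉ = 5 − 5 = 0
n=7: ⌈(8·55+31)/89⌉ − ⌈(7·55+31)/89⌉ = ⌈471/89⌉ − ⌈416/89⌉ = 6 − 5 = 1
n=8: ⌈(9·55+31)/89⌉ − ⌈(8·55+31)/89⌉ = ⌈526/89⌉ − ⌈471/89⌉ = 6 − 6 = 0
n=9: ⌈(10·55+31)/89⌉ − ⌈(9·55+31)/89⌉ = ⌈581/89⌉ − ⌈526/89⌉ = 7 − 6 = 1
n=10: ⌈(11·55+31)/89⌉ − ⌈(10·55+31)/89⌉ = ⌈636/89⌉ − ⌈581/89⌉ = 8 − 7 = 1
n=11: ⌈(12·55+31)/89⌉ − ⌈(11·55+31)/89⌉ = ⌈691/89⌉ − ⌈636/89⌉ = 8 − 8 = 0
n=12: ⌈(13·55+31)/89⌉ − ⌈(12·55+31)/89⌉ = ⌈746/89⌉ − ⌈691/89⌉ = 9 − 8 = 1
n=13: ⌈(14·55+31)/89⌉ − ⌈(13·55+31)/89⌉ = ⌈801/89⌉ − ⌈746/89⌉ = 9 − 9 = 0
n=14: ⌈(15·55+31)/89⌉ − ⌈(14·55+31)/89⌉ = ⌈856/89⌉ − ⌈801/89⌉ = 10 − 9 = 1
n=15: ⌈(16·55+31)/89⌉ − ⌈(15·55+31)/89⌉ = ⌈911/89⌉ − ⌈856/89⌉ = 11 − 10 = 1
n=16: ⌈(17·55+31)/89⌉ − ⌈(16·55+31)/89⌉ = ⌈966/89⌉ − ⌈911/89⌉ = 11 − 11 = 0
n=17: ⌈(18·55+31)/89⌉ − ⌈(17·55+31)/89⌉ = ⌈1021/89⌉ − ⌈966/89⌉ = 12 − 11 = 1
n=18: ⌈(19·55+31)/89⌉ − ⌈(18·55+31)/89⌉ = ⌈1076/89⌉ − ⌈1021/89⌉ = 13 − 12 = 1
n=19: ⌈(20·55+31)/89⌉ − ⌈(19·55+31)/89⌉ = ⌈1131/89⌉ − ⌈1076/89⌉ = 13 − 13 = 0
n=20: ⌈(21·55+31)/89⌉ − ⌈(20·55+31)/89⌉ = ⌈1186/89⌉ − ⌈1131/89⌉ = 14 − 13 = 1
n=21: ⌈(22·55+31)/89⌉ − ⌈(21·55+31)/89⌉ = ⌈1241/89⌉ − ⌈1186/89⌉ = 14 − 14 = 0
n=22: ⌈(23·55+31)/89⌉ − ⌈(22·55+31)/89⌉ = ⌈1296/89⌉ − ⌈1241/89⌉ = 15 − 14 = 1
n=23: ⌈(24·55+31)/89⌉ − ⌈(23·55+31)/89⌉ = ⌈1351/89⌉ − ⌈1296/89⌉ = 16 − 15 = 1
n=24: ⌈(25·55+31)/89⌉ − ⌈(24·55+31)/89⌉ = ⌈1406/89⌉ − ⌈1351/89⌉ = 16 − 16 = 0
n=25: ⌈(26·55+31)/89⌉ − ⌈(25·55+31)/89⌉ = ⌈1461/89⌉ − ⌈1406/89⌉ = 17 − 16 = 1
n=26: ⌈(27·55+31)/89⌉ − ⌈(26·55+31)/89⌉ = ⌈1516/89⌉ − ⌈1461/89⌉ = 18 − 17 = 1
n=27: ⌈(28·55+31)/89⌉ − ⌈(27·55+31)/89⌉ = ⌈1571/89⌉ − ⌈1516/89⌉ = 18 − 18 = 0
n=28: ⌈(29·55+31)/89⌉ − ⌈(28·55+31)/89⌉ = ⌈1626/89⌉ − ⌈1571/89⌉ = 19 − 18 = 1

01101101011010110110101101101


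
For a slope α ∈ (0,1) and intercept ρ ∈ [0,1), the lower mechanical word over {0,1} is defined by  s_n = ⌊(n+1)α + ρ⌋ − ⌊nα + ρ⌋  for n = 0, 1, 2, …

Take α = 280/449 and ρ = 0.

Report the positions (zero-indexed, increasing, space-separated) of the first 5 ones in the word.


1 3 4 6 8

n=0: ⌊280/449⌋−⌊0/449⌋ = 0−0 = 0
n=1: ⌊560/449⌋−⌊280/449⌋ = 1−0 = 1  ← one
n=2: ⌊840/449⌋−⌊560/449⌋ = 1−1 = 0
n=3: ⌊1120/449⌋−⌊840/449⌋ = 2−1 = 1  ← one
n=4: ⌊1400/449⌋−⌊1120/449⌋ = 3−2 = 1  ← one
n=5: ⌊1680/449⌋−⌊1400/449⌋ = 3−3 = 0
n=6: ⌊1960/449⌋−⌊1680/449⌋ = 4−3 = 1  ← one
n=7: ⌊2240/449⌋−⌊1960/449⌋ = 4−4 = 0
n=8: ⌊2520/449⌋−⌊2240/449⌋ = 5−4 = 1  ← one
positions of the first 5 ones: 1 3 4 6 8


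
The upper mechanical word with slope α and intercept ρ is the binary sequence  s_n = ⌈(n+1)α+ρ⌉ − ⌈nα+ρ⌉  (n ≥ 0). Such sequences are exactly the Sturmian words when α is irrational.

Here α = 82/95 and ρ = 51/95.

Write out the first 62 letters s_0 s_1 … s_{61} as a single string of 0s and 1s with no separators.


n=0: ⌈(1·82+51)/95⌉ − ⌈(0·82+51)/95⌉ = ⌈133/95⌉ − ⌈51/95⌉ = 2 − 1 = 1
n=1: ⌈(2·82+51)/95⌉ − ⌈(1·82+51)/95⌉ = ⌈215/95⌉ − ⌈133/95⌉ = 3 − 2 = 1
n=2: ⌈(3·82+51)/95⌉ − ⌈(2·82+51)/95⌉ = ⌈297/95⌉ − ⌈215/95⌉ = 4 − 3 = 1
n=3: ⌈(4·82+51)/95⌉ − ⌈(3·82+51)/95⌉ = ⌈379/95⌉ − ⌈297/95⌉ = 4 − 4 = 0
n=4: ⌈(5·82+51)/95⌉ − ⌈(4·82+51)/95⌉ = ⌈461/95⌉ − ⌈379/95⌉ = 5 − 4 = 1
n=5: ⌈(6·82+51)/95⌉ − ⌈(5·82+51)/95⌉ = ⌈543/95⌉ − ⌈461/95⌉ = 6 − 5 = 1
n=6: ⌈(7·82+51)/95⌉ − ⌈(6·82+51)/95⌉ = ⌈625/95⌉ − ⌈543/95⌉ = 7 − 6 = 1
n=7: ⌈(8·82+51)/95⌉ − ⌈(7·82+51)/95⌉ = ⌈707/95⌉ − ⌈625/95⌉ = 8 − 7 = 1
n=8: ⌈(9·82+51)/95⌉ − ⌈(8·82+51)/95⌉ = ⌈789/95⌉ − ⌈707/95⌉ = 9 − 8 = 1
n=9: ⌈(10·82+51)/95⌉ − ⌈(9·82+51)/95⌉ = ⌈871/95⌉ − ⌈789/95⌉ = 10 − 9 = 1
n=10: ⌈(11·82+51)/95⌉ − ⌈(10·82+51)/95⌉ = ⌈953/95⌉ − ⌈871/95⌉ = 11 − 10 = 1
n=11: ⌈(12·82+51)/95⌉ − ⌈(11·82+51)/95⌉ = ⌈1035/95⌉ − ⌈953/95⌉ = 11 − 11 = 0
n=12: ⌈(13·82+51)/95⌉ − ⌈(12·82+51)/95⌉ = ⌈1117/95⌉ − ⌈1035/95⌉ = 12 − 11 = 1
n=13: ⌈(14·82+51)/95⌉ − ⌈(13·82+51)/95⌉ = ⌈1199/95⌉ − ⌈1117/95⌉ = 13 − 12 = 1
n=14: ⌈(15·82+51)/95⌉ − ⌈(14·82+51)/95⌉ = ⌈1281/95⌉ − ⌈1199/95⌉ = 14 − 13 = 1
n=15: ⌈(16·82+51)/95⌉ − ⌈(15·82+51)/95⌉ = ⌈1363/95⌉ − ⌈1281/95⌉ = 15 − 14 = 1
n=16: ⌈(17·82+51)/95⌉ − ⌈(16·82+51)/95⌉ = ⌈1445/95⌉ − ⌈1363/95⌉ = 16 − 15 = 1
n=17: ⌈(18·82+51)/95⌉ − ⌈(17·82+51)/95⌉ = ⌈1527/95⌉ − ⌈1445/95⌉ = 17 − 16 = 1
n=18: ⌈(19·82+51)/95⌉ − ⌈(18·82+51)/95⌉ = ⌈1609/95⌉ − ⌈1527/95⌉ = 17 − 17 = 0
n=19: ⌈(20·82+51)/95⌉ − ⌈(19·82+51)/95⌉ = ⌈1691/95⌉ − ⌈1609/95⌉ = 18 − 17 = 1
n=20: ⌈(21·82+51)/95⌉ − ⌈(20·82+51)/95⌉ = ⌈1773/95⌉ − ⌈1691/95⌉ = 19 − 18 = 1
n=21: ⌈(22·82+51)/95⌉ − ⌈(21·82+51)/95⌉ = ⌈1855/95⌉ − ⌈1773/95⌉ = 20 − 19 = 1
n=22: ⌈(23·82+51)/95⌉ − ⌈(22·82+51)/95⌉ = ⌈1937/95⌉ − ⌈1855/95⌉ = 21 − 20 = 1
n=23: ⌈(24·82+51)/95⌉ − ⌈(23·82+51)/95⌉ = ⌈2019/95⌉ − ⌈1937/95⌉ = 22 − 21 = 1
n=24: ⌈(25·82+51)/95⌉ − ⌈(24·82+51)/95⌉ = ⌈2101/95⌉ − ⌈2019/95⌉ = 23 − 22 = 1
n=25: ⌈(26·82+51)/95⌉ − ⌈(25·82+51)/95⌉ = ⌈2183/95⌉ − ⌈2101/95⌉ = 23 − 23 = 0
n=26: ⌈(27·82+51)/95⌉ − ⌈(26·82+51)/95⌉ = ⌈2265/95⌉ − ⌈2183/95⌉ = 24 − 23 = 1
n=27: ⌈(28·82+51)/95⌉ − ⌈(27·82+51)/95⌉ = ⌈2347/95⌉ − ⌈2265/95⌉ = 25 − 24 = 1
n=28: ⌈(29·82+51)/95⌉ − ⌈(28·82+51)/95⌉ = ⌈2429/95⌉ − ⌈2347/95⌉ = 26 − 25 = 1
n=29: ⌈(30·82+51)/95⌉ − ⌈(29·82+51)/95⌉ = ⌈2511/95⌉ − ⌈2429/95⌉ = 27 − 26 = 1
n=30: ⌈(31·82+51)/95⌉ − ⌈(30·82+51)/95⌉ = ⌈2593/95⌉ − ⌈2511/95⌉ = 28 − 27 = 1
n=31: ⌈(32·82+51)/95⌉ − ⌈(31·82+51)/95⌉ = ⌈2675/95⌉ − ⌈2593/95⌉ = 29 − 28 = 1
n=32: ⌈(33·82+51)/95⌉ − ⌈(32·82+51)/95⌉ = ⌈2757/95⌉ − ⌈2675/95⌉ = 30 − 29 = 1
n=33: ⌈(34·82+51)/95⌉ − ⌈(33·82+51)/95⌉ = ⌈2839/95⌉ − ⌈2757/95⌉ = 30 − 30 = 0
n=34: ⌈(35·82+51)/95⌉ − ⌈(34·82+51)/95⌉ = ⌈2921/95⌉ − ⌈2839/95⌉ = 31 − 30 = 1
n=35: ⌈(36·82+51)/95⌉ − ⌈(35·82+51)/95⌉ = ⌈3003/95⌉ − ⌈2921/95⌉ = 32 − 31 = 1
n=36: ⌈(37·82+51)/95⌉ − ⌈(36·82+51)/95⌉ = ⌈3085/95⌉ − ⌈3003/95⌉ = 33 − 32 = 1
n=37: ⌈(38·82+51)/95⌉ − ⌈(37·82+51)/95⌉ = ⌈3167/95⌉ − ⌈3085/95⌉ = 34 − 33 = 1
n=38: ⌈(39·82+51)/95⌉ − ⌈(38·82+51)/95⌉ = ⌈3249/95⌉ − ⌈3167/95⌉ = 35 − 34 = 1
n=39: ⌈(40·82+51)/95⌉ − ⌈(39·82+51)/95⌉ = ⌈3331/95⌉ − ⌈3249/95⌉ = 36 − 35 = 1
n=40: ⌈(41·82+51)/95⌉ − ⌈(40·82+51)/95⌉ = ⌈3413/95⌉ − ⌈3331/95⌉ = 36 − 36 = 0
n=41: ⌈(42·82+51)/95⌉ − ⌈(41·82+51)/95⌉ = ⌈3495/95⌉ − ⌈3413/95⌉ = 37 − 36 = 1
n=42: ⌈(43·82+51)/95⌉ − ⌈(42·82+51)/95⌉ = ⌈3577/95⌉ − ⌈3495/95⌉ = 38 − 37 = 1
n=43: ⌈(44·82+51)/95⌉ − ⌈(43·82+51)/95⌉ = ⌈3659/95⌉ − ⌈3577/95⌉ = 39 − 38 = 1
n=44: ⌈(45·82+51)/95⌉ − ⌈(44·82+51)/95⌉ = ⌈3741/95⌉ − ⌈3659/95⌉ = 40 − 39 = 1
n=45: ⌈(46·82+51)/95⌉ − ⌈(45·82+51)/95⌉ = ⌈3823/95⌉ − ⌈3741/95⌉ = 41 − 40 = 1
n=46: ⌈(47·82+51)/95⌉ − ⌈(46·82+51)/95⌉ = ⌈3905/95⌉ − ⌈3823/95⌉ = 42 − 41 = 1
n=47: ⌈(48·82+51)/95⌉ − ⌈(47·82+51)/95⌉ = ⌈3987/95⌉ − ⌈3905/95⌉ = 42 − 42 = 0
n=48: ⌈(49·82+51)/95⌉ − ⌈(48·82+51)/95⌉ = ⌈4069/95⌉ − ⌈3987/95⌉ = 43 − 42 = 1
n=49: ⌈(50·82+51)/95⌉ − ⌈(49·82+51)/95⌉ = ⌈4151/95⌉ − ⌈4069/95⌉ = 44 − 43 = 1
n=50: ⌈(51·82+51)/95⌉ − ⌈(50·82+51)/95⌉ = ⌈4233/95⌉ − ⌈4151/95⌉ = 45 − 44 = 1
n=51: ⌈(52·82+51)/95⌉ − ⌈(51·82+51)/95⌉ = ⌈4315/95⌉ − ⌈4233/95⌉ = 46 − 45 = 1
n=52: ⌈(53·82+51)/95⌉ − ⌈(52·82+51)/95⌉ = ⌈4397/95⌉ − ⌈4315/95⌉ = 47 − 46 = 1
n=53: ⌈(54·82+51)/95⌉ − ⌈(53·82+51)/95⌉ = ⌈4479/95⌉ − ⌈4397/95⌉ = 48 − 47 = 1
n=54: ⌈(55·82+51)/95⌉ − ⌈(54·82+51)/95⌉ = ⌈4561/95⌉ − ⌈4479/95⌉ = 49 − 48 = 1
n=55: ⌈(56·82+51)/95⌉ − ⌈(55·82+51)/95⌉ = ⌈4643/95⌉ − ⌈4561/95⌉ = 49 − 49 = 0
n=56: ⌈(57·82+51)/95⌉ − ⌈(56·82+51)/95⌉ = ⌈4725/95⌉ − ⌈4643/95⌉ = 50 − 49 = 1
n=57: ⌈(58·82+51)/95⌉ − ⌈(57·82+51)/95⌉ = ⌈4807/95⌉ − ⌈4725/95⌉ = 51 − 50 = 1
n=58: ⌈(59·82+51)/95⌉ − ⌈(58·82+51)/95⌉ = ⌈4889/95⌉ − ⌈4807/95⌉ = 52 − 51 = 1
n=59: ⌈(60·82+51)/95⌉ − ⌈(59·82+51)/95⌉ = ⌈4971/95⌉ − ⌈4889/95⌉ = 53 − 52 = 1
n=60: ⌈(61·82+51)/95⌉ − ⌈(60·82+51)/95⌉ = ⌈5053/95⌉ − ⌈4971/95⌉ = 54 − 53 = 1
n=61: ⌈(62·82+51)/95⌉ − ⌈(61·82+51)/95⌉ = ⌈5135/95⌉ − ⌈5053/95⌉ = 55 − 54 = 1

11101111111011111101111110111111101111110111111011111110111111


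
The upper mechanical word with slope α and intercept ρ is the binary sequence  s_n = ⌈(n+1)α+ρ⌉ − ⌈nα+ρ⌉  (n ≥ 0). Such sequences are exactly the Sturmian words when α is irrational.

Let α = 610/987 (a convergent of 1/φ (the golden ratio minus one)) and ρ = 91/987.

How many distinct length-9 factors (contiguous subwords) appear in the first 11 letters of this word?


3

t_n = ⌈(n·610+91)/987⌉ for n = 0 … 11:
  n=0…9: ⌈91/987⌉=1 ⌈701/987⌉=1 ⌈1311/987⌉=2 ⌈1921/987⌉=2 ⌈2531/987⌉=3 ⌈3141/987⌉=4 ⌈3751/987⌉=4 ⌈4361/987⌉=5 ⌈4971/987⌉=6 ⌈5581/987⌉=6
  n=10…11: ⌈6191/987⌉=7 ⌈6801/987⌉=7
s_n = t_(n+1) − t_n for n = 0 … 10 gives
prefix = 01011011010
slide a length-9 window over [0..8] … [2..10] (3 windows); first occurrence of each distinct factor:
  [  0..  8] 010110110
  [  1..  9] 101101101
  [  2.. 10] 011011010
distinct factors: {010110110, 011011010, 101101101}
count = 3  (Sturmian bound for length 9 is 10)


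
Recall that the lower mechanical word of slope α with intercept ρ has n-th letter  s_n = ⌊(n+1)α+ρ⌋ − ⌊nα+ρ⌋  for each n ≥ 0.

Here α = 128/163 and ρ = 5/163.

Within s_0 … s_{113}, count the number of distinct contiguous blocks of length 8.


9

t_n = ⌊(n·128+5)/163⌋ for n = 0 … 114:
  n=0…9: ⌊5/163⌋=0 ⌊133/163⌋=0 ⌊261/163⌋=1 ⌊389/163⌋=2 ⌊517/163⌋=3 ⌊645/163⌋=3 ⌊773/163⌋=4 ⌊901/163⌋=5 ⌊1029/163⌋=6 ⌊1157/163⌋=7
  n=10…19: ⌊1285/163⌋=7 ⌊1413/163⌋=8 ⌊1541/163⌋=9 ⌊1669/163⌋=10 ⌊1797/163⌋=11 ⌊1925/163⌋=11 ⌊2053/163⌋=12 ⌊2181/163⌋=13 ⌊2309/163⌋=14 ⌊2437/163⌋=14
  n=20…29: ⌊2565/163⌋=15 ⌊2693/163⌋=16 ⌊2821/163⌋=17 ⌊2949/163⌋=18 ⌊3077/163⌋=18 ⌊3205/163⌋=19 ⌊3333/163⌋=20 ⌊3461/163⌋=21 ⌊3589/163⌋=22 ⌊3717/163⌋=22
  n=30…39: ⌊3845/163⌋=23 ⌊3973/163⌋=24 ⌊4101/163⌋=25 ⌊4229/163⌋=25 ⌊4357/163⌋=26 ⌊4485/163⌋=27 ⌊4613/163⌋=28 ⌊4741/163⌋=29 ⌊4869/163⌋=29 ⌊4997/163⌋=30
  n=40…49: ⌊5125/163⌋=31 ⌊5253/163⌋=32 ⌊5381/163⌋=33 ⌊5509/163⌋=33 ⌊5637/163⌋=34 ⌊5765/163⌋=35 ⌊5893/163⌋=36 ⌊6021/163⌋=36 ⌊6149/163⌋=37 ⌊6277/163⌋=38
  n=50…59: ⌊6405/163⌋=39 ⌊6533/163⌋=40 ⌊6661/163⌋=40 ⌊6789/163⌋=41 ⌊6917/163⌋=42 ⌊7045/163⌋=43 ⌊7173/163⌋=44 ⌊7301/163⌋=44 ⌊7429/163⌋=45 ⌊7557/163⌋=46
  n=60…69: ⌊7685/163⌋=47 ⌊7813/163⌋=47 ⌊7941/163⌋=48 ⌊8069/163⌋=49 ⌊8197/163⌋=50 ⌊8325/163⌋=51 ⌊8453/163⌋=51 ⌊8581/163⌋=52 ⌊8709/163⌋=53 ⌊8837/163⌋=54
  n=70…79: ⌊8965/163⌋=55 ⌊9093/163⌋=55 ⌊9221/163⌋=56 ⌊9349/163⌋=57 ⌊9477/163⌋=58 ⌊9605/163⌋=58 ⌊9733/163⌋=59 ⌊9861/163⌋=60 ⌊9989/163⌋=61 ⌊10117/163⌋=62
  n=80…89: ⌊10245/163⌋=62 ⌊10373/163⌋=63 ⌊10501/163⌋=64 ⌊10629/163⌋=65 ⌊10757/163⌋=65 ⌊10885/163⌋=66 ⌊11013/163⌋=67 ⌊11141/163⌋=68 ⌊11269/163⌋=69 ⌊11397/163⌋=69
  n=90…99: ⌊11525/163⌋=70 ⌊11653/163⌋=71 ⌊11781/163⌋=72 ⌊11909/163⌋=73 ⌊12037/163⌋=73 ⌊12165/163⌋=74 ⌊12293/163⌋=75 ⌊12421/163⌋=76 ⌊12549/163⌋=76 ⌊12677/163⌋=77
  n=100…109: ⌊12805/163⌋=78 ⌊12933/163⌋=79 ⌊13061/163⌋=80 ⌊13189/163⌋=80 ⌊13317/163⌋=81 ⌊13445/163⌋=82 ⌊13573/163⌋=83 ⌊13701/163⌋=84 ⌊13829/163⌋=84 ⌊13957/163⌋=85
  n=110…114: ⌊14085/163⌋=86 ⌊14213/163⌋=87 ⌊14341/163⌋=87 ⌊14469/163⌋=88 ⌊14597/163⌋=89
s_n = t_(n+1) − t_n for n = 0 … 113 gives
prefix = 011101111011110111011110111101110111101111011101111011110111011110111101110111101110111101111011101111011110111011
slide a length-8 window over [0..7] … [106..113] (107 windows); first occurrence of each distinct factor:
  [  0..  7] 01110111
  [  1..  8] 11101111
  [  2..  9] 11011110
  [  3.. 10] 10111101
  [  4.. 11] 01111011
  [  5.. 12] 11110111
  [ 11.. 18] 11101110
  [ 12.. 19] 11011101
  [ 13.. 20] 10111011
  (the other 98 windows repeat one of these)
distinct factors: {01110111, 01111011, 10111011, 10111101, 11011101, 11011110, 11101110, 11101111, 11110111}
count = 9  (Sturmian bound for length 8 is 9)


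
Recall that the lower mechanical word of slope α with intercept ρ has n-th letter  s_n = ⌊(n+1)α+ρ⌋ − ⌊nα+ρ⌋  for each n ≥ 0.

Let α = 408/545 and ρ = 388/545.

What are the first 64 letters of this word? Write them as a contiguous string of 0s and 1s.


n=0: ⌊(1·408+388)/545⌋ − ⌊(0·408+388)/545⌋ = ⌊796/545⌋ − ⌊388/545⌋ = 1 − 0 = 1
n=1: ⌊(2·408+388)/545⌋ − ⌊(1·408+388)/545⌋ = ⌊1204/545⌋ − ⌊796/545⌋ = 2 − 1 = 1
n=2: ⌊(3·408+388)/545⌋ − ⌊(2·408+388)/545⌋ = ⌊1612/545⌋ − ⌊1204/545⌋ = 2 − 2 = 0
n=3: ⌊(4·408+388)/545⌋ − ⌊(3·408+388)/545⌋ = ⌊2020/545⌋ − ⌊1612/545⌋ = 3 − 2 = 1
n=4: ⌊(5·408+388)/545⌋ − ⌊(4·408+388)/545⌋ = ⌊2428/545⌋ − ⌊2020/545⌋ = 4 − 3 = 1
n=5: ⌊(6·408+388)/545⌋ − ⌊(5·408+388)/545⌋ = ⌊2836/545⌋ − ⌊2428/545⌋ = 5 − 4 = 1
n=6: ⌊(7·408+388)/545⌋ − ⌊(6·408+388)/545⌋ = ⌊3244/545⌋ − ⌊2836/545⌋ = 5 − 5 = 0
n=7: ⌊(8·408+388)/545⌋ − ⌊(7·408+388)/545⌋ = ⌊3652/545⌋ − ⌊3244/545⌋ = 6 − 5 = 1
n=8: ⌊(9·408+388)/545⌋ − ⌊(8·408+388)/545⌋ = ⌊4060/545⌋ − ⌊3652/545⌋ = 7 − 6 = 1
n=9: ⌊(10·408+388)/545⌋ − ⌊(9·408+388)/545⌋ = ⌊4468/545⌋ − ⌊4060/545⌋ = 8 − 7 = 1
n=10: ⌊(11·408+388)/545⌋ − ⌊(10·408+388)/545⌋ = ⌊4876/545⌋ − ⌊4468/545⌋ = 8 − 8 = 0
n=11: ⌊(12·408+388)/545⌋ − ⌊(11·408+388)/545⌋ = ⌊5284/545⌋ − ⌊4876/545⌋ = 9 − 8 = 1
n=12: ⌊(13·408+388)/545⌋ − ⌊(12·408+388)/545⌋ = ⌊5692/545⌋ − ⌊5284/545⌋ = 10 − 9 = 1
n=13: ⌊(14·408+388)/545⌋ − ⌊(13·408+388)/545⌋ = ⌊6100/545⌋ − ⌊5692/545⌋ = 11 − 10 = 1
n=14: ⌊(15·408+388)/545⌋ − ⌊(14·408+388)/545⌋ = ⌊6508/545⌋ − ⌊6100/545⌋ = 11 − 11 = 0
n=15: ⌊(16·408+388)/545⌋ − ⌊(15·408+388)/545⌋ = ⌊6916/545⌋ − ⌊6508/545⌋ = 12 − 11 = 1
n=16: ⌊(17·408+388)/545⌋ − ⌊(16·408+388)/545⌋ = ⌊7324/545⌋ − ⌊6916/545⌋ = 13 − 12 = 1
n=17: ⌊(18·408+388)/545⌋ − ⌊(17·408+388)/545⌋ = ⌊7732/545⌋ − ⌊7324/545⌋ = 14 − 13 = 1
n=18: ⌊(19·408+388)/545⌋ − ⌊(18·408+388)/545⌋ = ⌊8140/545⌋ − ⌊7732/545⌋ = 14 − 14 = 0
n=19: ⌊(20·408+388)/545⌋ − ⌊(19·408+388)/545⌋ = ⌊8548/545⌋ − ⌊8140/545⌋ = 15 − 14 = 1
n=20: ⌊(21·408+388)/545⌋ − ⌊(20·408+388)/545⌋ = ⌊8956/545⌋ − ⌊8548/545⌋ = 16 − 15 = 1
n=21: ⌊(22·408+388)/545⌋ − ⌊(21·408+388)/545⌋ = ⌊9364/545⌋ − ⌊8956/545⌋ = 17 − 16 = 1
n=22: ⌊(23·408+388)/545⌋ − ⌊(22·408+388)/545⌋ = ⌊9772/545⌋ − ⌊9364/545⌋ = 17 − 17 = 0
n=23: ⌊(24·408+388)/545⌋ − ⌊(23·408+388)/545⌋ = ⌊10180/545⌋ − ⌊9772/545⌋ = 18 − 17 = 1
n=24: ⌊(25·408+388)/545⌋ − ⌊(24·408+388)/545⌋ = ⌊10588/545⌋ − ⌊10180/545⌋ = 19 − 18 = 1
n=25: ⌊(26·408+388)/545⌋ − ⌊(25·408+388)/545⌋ = ⌊10996/545⌋ − ⌊10588/545⌋ = 20 − 19 = 1
n=26: ⌊(27·408+388)/545⌋ − ⌊(26·408+388)/545⌋ = ⌊11404/545⌋ − ⌊10996/545⌋ = 20 − 20 = 0
n=27: ⌊(28·408+388)/545⌋ − ⌊(27·408+388)/545⌋ = ⌊11812/545⌋ − ⌊11404/545⌋ = 21 − 20 = 1
n=28: ⌊(29·408+388)/545⌋ − ⌊(28·408+388)/545⌋ = ⌊12220/545⌋ − ⌊11812/545⌋ = 22 − 21 = 1
n=29: ⌊(30·408+388)/545⌋ − ⌊(29·408+388)/545⌋ = ⌊12628/545⌋ − ⌊12220/545⌋ = 23 − 22 = 1
n=30: ⌊(31·408+388)/545⌋ − ⌊(30·408+388)/545⌋ = ⌊13036/545⌋ − ⌊12628/545⌋ = 23 − 23 = 0
n=31: ⌊(32·408+388)/545⌋ − ⌊(31·408+388)/545⌋ = ⌊13444/545⌋ − ⌊13036/545⌋ = 24 − 23 = 1
n=32: ⌊(33·408+388)/545⌋ − ⌊(32·408+388)/545⌋ = ⌊13852/545⌋ − ⌊13444/545⌋ = 25 − 24 = 1
n=33: ⌊(34·408+388)/545⌋ − ⌊(33·408+388)/545⌋ = ⌊14260/545⌋ − ⌊13852/545⌋ = 26 − 25 = 1
n=34: ⌊(35·408+388)/545⌋ − ⌊(34·408+388)/545⌋ = ⌊14668/545⌋ − ⌊14260/545⌋ = 26 − 26 = 0
n=35: ⌊(36·408+388)/545⌋ − ⌊(35·408+388)/545⌋ = ⌊15076/545⌋ − ⌊14668/545⌋ = 27 − 26 = 1
n=36: ⌊(37·408+388)/545⌋ − ⌊(36·408+388)/545⌋ = ⌊15484/545⌋ − ⌊15076/545⌋ = 28 − 27 = 1
n=37: ⌊(38·408+388)/545⌋ − ⌊(37·408+388)/545⌋ = ⌊15892/545⌋ − ⌊15484/545⌋ = 29 − 28 = 1
n=38: ⌊(39·408+388)/545⌋ − ⌊(38·408+388)/545⌋ = ⌊16300/545⌋ − ⌊15892/545⌋ = 29 − 29 = 0
n=39: ⌊(40·408+388)/545⌋ − ⌊(39·408+388)/545⌋ = ⌊16708/545⌋ − ⌊16300/545⌋ = 30 − 29 = 1
n=40: ⌊(41·408+388)/545⌋ − ⌊(40·408+388)/545⌋ = ⌊17116/545⌋ − ⌊16708/545⌋ = 31 − 30 = 1
n=41: ⌊(42·408+388)/545⌋ − ⌊(41·408+388)/545⌋ = ⌊17524/545⌋ − ⌊17116/545⌋ = 32 − 31 = 1
n=42: ⌊(43·408+388)/545⌋ − ⌊(42·408+388)/545⌋ = ⌊17932/545⌋ − ⌊17524/545⌋ = 32 − 32 = 0
n=43: ⌊(44·408+388)/545⌋ − ⌊(43·408+388)/545⌋ = ⌊18340/545⌋ − ⌊17932/545⌋ = 33 − 32 = 1
n=44: ⌊(45·408+388)/545⌋ − ⌊(44·408+388)/545⌋ = ⌊18748/545⌋ − ⌊18340/545⌋ = 34 − 33 = 1
n=45: ⌊(46·408+388)/545⌋ − ⌊(45·408+388)/545⌋ = ⌊19156/545⌋ − ⌊18748/545⌋ = 35 − 34 = 1
n=46: ⌊(47·408+388)/545⌋ − ⌊(46·408+388)/545⌋ = ⌊19564/545⌋ − ⌊19156/545⌋ = 35 − 35 = 0
n=47: ⌊(48·408+388)/545⌋ − ⌊(47·408+388)/545⌋ = ⌊19972/545⌋ − ⌊19564/545⌋ = 36 − 35 = 1
n=48: ⌊(49·408+388)/545⌋ − ⌊(48·408+388)/545⌋ = ⌊20380/545⌋ − ⌊19972/545⌋ = 37 − 36 = 1
n=49: ⌊(50·408+388)/545⌋ − ⌊(49·408+388)/545⌋ = ⌊20788/545⌋ − ⌊20380/545⌋ = 38 − 37 = 1
n=50: ⌊(51·408+388)/545⌋ − ⌊(50·408+388)/545⌋ = ⌊21196/545⌋ − ⌊20788/545⌋ = 38 − 38 = 0
n=51: ⌊(52·408+388)/545⌋ − ⌊(51·408+388)/545⌋ = ⌊21604/545⌋ − ⌊21196/545⌋ = 39 − 38 = 1
n=52: ⌊(53·408+388)/545⌋ − ⌊(52·408+388)/545⌋ = ⌊22012/545⌋ − ⌊21604/545⌋ = 40 − 39 = 1
n=53: ⌊(54·408+388)/545⌋ − ⌊(53·408+388)/545⌋ = ⌊22420/545⌋ − ⌊22012/545⌋ = 41 − 40 = 1
n=54: ⌊(55·408+388)/545⌋ − ⌊(54·408+388)/545⌋ = ⌊22828/545⌋ − ⌊22420/545⌋ = 41 − 41 = 0
n=55: ⌊(56·408+388)/545⌋ − ⌊(55·408+388)/545⌋ = ⌊23236/545⌋ − ⌊22828/545⌋ = 42 − 41 = 1
n=56: ⌊(57·408+388)/545⌋ − ⌊(56·408+388)/545⌋ = ⌊23644/545⌋ − ⌊23236/545⌋ = 43 − 42 = 1
n=57: ⌊(58·408+388)/545⌋ − ⌊(57·408+388)/545⌋ = ⌊24052/545⌋ − ⌊23644/545⌋ = 44 − 43 = 1
n=58: ⌊(59·408+388)/545⌋ − ⌊(58·408+388)/545⌋ = ⌊24460/545⌋ − ⌊24052/545⌋ = 44 − 44 = 0
n=59: ⌊(60·408+388)/545⌋ − ⌊(59·408+388)/545⌋ = ⌊24868/545⌋ − ⌊24460/545⌋ = 45 − 44 = 1
n=60: ⌊(61·408+388)/545⌋ − ⌊(60·408+388)/545⌋ = ⌊25276/545⌋ − ⌊24868/545⌋ = 46 − 45 = 1
n=61: ⌊(62·408+388)/545⌋ − ⌊(61·408+388)/545⌋ = ⌊25684/545⌋ − ⌊25276/545⌋ = 47 − 46 = 1
n=62: ⌊(63·408+388)/545⌋ − ⌊(62·408+388)/545⌋ = ⌊26092/545⌋ − ⌊25684/545⌋ = 47 − 47 = 0
n=63: ⌊(64·408+388)/545⌋ − ⌊(63·408+388)/545⌋ = ⌊26500/545⌋ − ⌊26092/545⌋ = 48 − 47 = 1

1101110111011101110111011101110111011101110111011101110111011101


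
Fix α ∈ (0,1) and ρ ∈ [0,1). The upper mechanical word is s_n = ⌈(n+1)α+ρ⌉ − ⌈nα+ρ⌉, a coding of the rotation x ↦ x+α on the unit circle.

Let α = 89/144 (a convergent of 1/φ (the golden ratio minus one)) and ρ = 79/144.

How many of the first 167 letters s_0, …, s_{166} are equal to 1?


103

#1s = Σ_{n=0}^{166} s_n = Σ_{n=0}^{166} (⌈(n+1)α+ρ⌉ − ⌈nα+ρ⌉)
the sum telescopes: every ⌈nα+ρ⌉ with 0 < n < 167 appears once with + and once with −, leaving ⌈167α+ρ⌉ − ⌈0·α+ρ⌉
167α + ρ = (167·89 + 79) / 144 = 14942/144
ρ = 79/144
⌈14942/144⌉ = 104,  ⌈79/144⌉ = 1
#1s = 104 − 1 = 103


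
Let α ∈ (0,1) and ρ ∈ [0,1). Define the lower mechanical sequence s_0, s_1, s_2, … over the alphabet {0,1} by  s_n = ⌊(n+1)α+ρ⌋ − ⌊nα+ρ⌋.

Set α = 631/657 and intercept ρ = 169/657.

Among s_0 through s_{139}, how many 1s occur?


#1s = Σ_{n=0}^{139} s_n = Σ_{n=0}^{139} (⌊(n+1)α+ρ⌋ − ⌊nα+ρ⌋)
the sum telescopes: every ⌊nα+ρ⌋ with 0 < n < 140 appears once with + and once with −, leaving ⌊140α+ρ⌋ − ⌊0·α+ρ⌋
140α + ρ = (140·631 + 169) / 657 = 88509/657
ρ = 169/657
⌊88509/657⌋ = 134,  ⌊169/657⌋ = 0
#1s = 134 − 0 = 134

134


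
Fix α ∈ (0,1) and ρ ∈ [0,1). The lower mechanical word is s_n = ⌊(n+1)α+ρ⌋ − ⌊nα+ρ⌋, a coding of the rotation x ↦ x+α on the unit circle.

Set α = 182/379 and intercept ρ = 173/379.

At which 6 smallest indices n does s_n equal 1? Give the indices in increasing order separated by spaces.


n=0: ⌊355/379⌋−⌊173/379⌋ = 0−0 = 0
n=1: ⌊537/379⌋−⌊355/379⌋ = 1−0 = 1  ← one
n=2: ⌊719/379⌋−⌊537/379⌋ = 1−1 = 0
n=3: ⌊901/379⌋−⌊719/379⌋ = 2−1 = 1  ← one
n=4: ⌊1083/379⌋−⌊901/379⌋ = 2−2 = 0
n=5: ⌊1265/379⌋−⌊1083/379⌋ = 3−2 = 1  ← one
n=6: ⌊1447/379⌋−⌊1265/379⌋ = 3−3 = 0
n=7: ⌊1629/379⌋−⌊1447/379⌋ = 4−3 = 1  ← one
n=8: ⌊1811/379⌋−⌊1629/379⌋ = 4−4 = 0
n=9: ⌊1993/379⌋−⌊1811/379⌋ = 5−4 = 1  ← one
n=10: ⌊2175/379⌋−⌊1993/379⌋ = 5−5 = 0
n=11: ⌊2357/379⌋−⌊2175/379⌋ = 6−5 = 1  ← one
positions of the first 6 ones: 1 3 5 7 9 11

1 3 5 7 9 11


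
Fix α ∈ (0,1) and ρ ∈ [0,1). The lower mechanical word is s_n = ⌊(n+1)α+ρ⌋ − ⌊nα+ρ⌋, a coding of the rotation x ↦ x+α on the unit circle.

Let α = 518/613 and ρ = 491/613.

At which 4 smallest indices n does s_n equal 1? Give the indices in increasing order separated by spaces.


0 1 2 3

n=0: ⌊1009/613⌋−⌊491/613⌋ = 1−0 = 1  ← one
n=1: ⌊1527/613⌋−⌊1009/613⌋ = 2−1 = 1  ← one
n=2: ⌊2045/613⌋−⌊1527/613⌋ = 3−2 = 1  ← one
n=3: ⌊2563/613⌋−⌊2045/613⌋ = 4−3 = 1  ← one
positions of the first 4 ones: 0 1 2 3


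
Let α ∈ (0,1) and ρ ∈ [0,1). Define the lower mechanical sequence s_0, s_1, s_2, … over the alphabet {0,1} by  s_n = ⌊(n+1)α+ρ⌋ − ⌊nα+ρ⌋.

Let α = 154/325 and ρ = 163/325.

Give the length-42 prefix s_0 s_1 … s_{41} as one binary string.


010101010101010101001010101010101010100101

n=0: ⌊(1·154+163)/325⌋ − ⌊(0·154+163)/325⌋ = ⌊317/325⌋ − ⌊163/325⌋ = 0 − 0 = 0
n=1: ⌊(2·154+163)/325⌋ − ⌊(1·154+163)/325⌋ = ⌊471/325⌋ − ⌊317/325⌋ = 1 − 0 = 1
n=2: ⌊(3·154+163)/325⌋ − ⌊(2·154+163)/325⌋ = ⌊625/325⌋ − ⌊471/325⌋ = 1 − 1 = 0
n=3: ⌊(4·154+163)/325⌋ − ⌊(3·154+163)/325⌋ = ⌊779/325⌋ − ⌊625/325⌋ = 2 − 1 = 1
n=4: ⌊(5·154+163)/325⌋ − ⌊(4·154+163)/325⌋ = ⌊933/325⌋ − ⌊779/325⌋ = 2 − 2 = 0
n=5: ⌊(6·154+163)/325⌋ − ⌊(5·154+163)/325⌋ = ⌊1087/325⌋ − ⌊933/325⌋ = 3 − 2 = 1
n=6: ⌊(7·154+163)/325⌋ − ⌊(6·154+163)/325⌋ = ⌊1241/325⌋ − ⌊1087/325⌋ = 3 − 3 = 0
n=7: ⌊(8·154+163)/325⌋ − ⌊(7·154+163)/325⌋ = ⌊1395/325⌋ − ⌊1241/325⌋ = 4 − 3 = 1
n=8: ⌊(9·154+163)/325⌋ − ⌊(8·154+163)/325⌋ = ⌊1549/325⌋ − ⌊1395/325⌋ = 4 − 4 = 0
n=9: ⌊(10·154+163)/325⌋ − ⌊(9·154+163)/325⌋ = ⌊1703/325⌋ − ⌊1549/325⌋ = 5 − 4 = 1
n=10: ⌊(11·154+163)/325⌋ − ⌊(10·154+163)/325⌋ = ⌊1857/325⌋ − ⌊1703/325⌋ = 5 − 5 = 0
n=11: ⌊(12·154+163)/325⌋ − ⌊(11·154+163)/325⌋ = ⌊2011/325⌋ − ⌊1857/325⌋ = 6 − 5 = 1
n=12: ⌊(13·154+163)/325⌋ − ⌊(12·154+163)/325⌋ = ⌊2165/325⌋ − ⌊2011/325⌋ = 6 − 6 = 0
n=13: ⌊(14·154+163)/325⌋ − ⌊(13·154+163)/325⌋ = ⌊2319/325⌋ − ⌊2165/325⌋ = 7 − 6 = 1
n=14: ⌊(15·154+163)/325⌋ − ⌊(14·154+163)/325⌋ = ⌊2473/325⌋ − ⌊2319/325⌋ = 7 − 7 = 0
n=15: ⌊(16·154+163)/325⌋ − ⌊(15·154+163)/325⌋ = ⌊2627/325⌋ − ⌊2473/325⌋ = 8 − 7 = 1
n=16: ⌊(17·154+163)/325⌋ − ⌊(16·154+163)/325⌋ = ⌊2781/325⌋ − ⌊2627/325⌋ = 8 − 8 = 0
n=17: ⌊(18·154+163)/325⌋ − ⌊(17·154+163)/325⌋ = ⌊2935/325⌋ − ⌊2781/325⌋ = 9 − 8 = 1
n=18: ⌊(19·154+163)/325⌋ − ⌊(18·154+163)/325⌋ = ⌊3089/325⌋ − ⌊2935/325⌋ = 9 − 9 = 0
n=19: ⌊(20·154+163)/325⌋ − ⌊(19·154+163)/325⌋ = ⌊3243/325⌋ − ⌊3089/325⌋ = 9 − 9 = 0
n=20: ⌊(21·154+163)/325⌋ − ⌊(20·154+163)/325⌋ = ⌊3397/325⌋ − ⌊3243/325⌋ = 10 − 9 = 1
n=21: ⌊(22·154+163)/325⌋ − ⌊(21·154+163)/325⌋ = ⌊3551/325⌋ − ⌊3397/325⌋ = 10 − 10 = 0
n=22: ⌊(23·154+163)/325⌋ − ⌊(22·154+163)/325⌋ = ⌊3705/325⌋ − ⌊3551/325⌋ = 11 − 10 = 1
n=23: ⌊(24·154+163)/325⌋ − ⌊(23·154+163)/325⌋ = ⌊3859/325⌋ − ⌊3705/325⌋ = 11 − 11 = 0
n=24: ⌊(25·154+163)/325⌋ − ⌊(24·154+163)/325⌋ = ⌊4013/325⌋ − ⌊3859/325⌋ = 12 − 11 = 1
n=25: ⌊(26·154+163)/325⌋ − ⌊(25·154+163)/325⌋ = ⌊4167/325⌋ − ⌊4013/325⌋ = 12 − 12 = 0
n=26: ⌊(27·154+163)/325⌋ − ⌊(26·154+163)/325⌋ = ⌊4321/325⌋ − ⌊4167/325⌋ = 13 − 12 = 1
n=27: ⌊(28·154+163)/325⌋ − ⌊(27·154+163)/325⌋ = ⌊4475/325⌋ − ⌊4321/325⌋ = 13 − 13 = 0
n=28: ⌊(29·154+163)/325⌋ − ⌊(28·154+163)/325⌋ = ⌊4629/325⌋ − ⌊4475/325⌋ = 14 − 13 = 1
n=29: ⌊(30·154+163)/325⌋ − ⌊(29·154+163)/325⌋ = ⌊4783/325⌋ − ⌊4629/325⌋ = 14 − 14 = 0
n=30: ⌊(31·154+163)/325⌋ − ⌊(30·154+163)/325⌋ = ⌊4937/325⌋ − ⌊4783/325⌋ = 15 − 14 = 1
n=31: ⌊(32·154+163)/325⌋ − ⌊(31·154+163)/325⌋ = ⌊5091/325⌋ − ⌊4937/325⌋ = 15 − 15 = 0
n=32: ⌊(33·154+163)/325⌋ − ⌊(32·154+163)/325⌋ = ⌊5245/325⌋ − ⌊5091/325⌋ = 16 − 15 = 1
n=33: ⌊(34·154+163)/325⌋ − ⌊(33·154+163)/325⌋ = ⌊5399/325⌋ − ⌊5245/325⌋ = 16 − 16 = 0
n=34: ⌊(35·154+163)/325⌋ − ⌊(34·154+163)/325⌋ = ⌊5553/325⌋ − ⌊5399/325⌋ = 17 − 16 = 1
n=35: ⌊(36·154+163)/325⌋ − ⌊(35·154+163)/325⌋ = ⌊5707/325⌋ − ⌊5553/325⌋ = 17 − 17 = 0
n=36: ⌊(37·154+163)/325⌋ − ⌊(36·154+163)/325⌋ = ⌊5861/325⌋ − ⌊5707/325⌋ = 18 − 17 = 1
n=37: ⌊(38·154+163)/325⌋ − ⌊(37·154+163)/325⌋ = ⌊6015/325⌋ − ⌊5861/325⌋ = 18 − 18 = 0
n=38: ⌊(39·154+163)/325⌋ − ⌊(38·154+163)/325⌋ = ⌊6169/325⌋ − ⌊6015/325⌋ = 18 − 18 = 0
n=39: ⌊(40·154+163)/325⌋ − ⌊(39·154+163)/325⌋ = ⌊6323/325⌋ − ⌊6169/325⌋ = 19 − 18 = 1
n=40: ⌊(41·154+163)/325⌋ − ⌊(40·154+163)/325⌋ = ⌊6477/325⌋ − ⌊6323/325⌋ = 19 − 19 = 0
n=41: ⌊(42·154+163)/325⌋ − ⌊(41·154+163)/325⌋ = ⌊6631/325⌋ − ⌊6477/325⌋ = 20 − 19 = 1


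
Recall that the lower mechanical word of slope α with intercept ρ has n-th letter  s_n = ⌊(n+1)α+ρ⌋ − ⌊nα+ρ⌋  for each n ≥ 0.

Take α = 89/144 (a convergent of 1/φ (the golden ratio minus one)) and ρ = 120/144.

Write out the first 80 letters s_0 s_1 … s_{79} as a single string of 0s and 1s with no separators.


n=0: ⌊(1·89+120)/144⌋ − ⌊(0·89+120)/144⌋ = ⌊209/144⌋ − ⌊120/144⌋ = 1 − 0 = 1
n=1: ⌊(2·89+120)/144⌋ − ⌊(1·89+120)/144⌋ = ⌊298/144⌋ − ⌊209/144⌋ = 2 − 1 = 1
n=2: ⌊(3·89+120)/144⌋ − ⌊(2·89+120)/144⌋ = ⌊387/144⌋ − ⌊298/144⌋ = 2 − 2 = 0
n=3: ⌊(4·89+120)/144⌋ − ⌊(3·89+120)/144⌋ = ⌊476/144⌋ − ⌊387/144⌋ = 3 − 2 = 1
n=4: ⌊(5·89+120)/144⌋ − ⌊(4·89+120)/144⌋ = ⌊565/144⌋ − ⌊476/144⌋ = 3 − 3 = 0
n=5: ⌊(6·89+120)/144⌋ − ⌊(5·89+120)/144⌋ = ⌊654/144⌋ − ⌊565/144⌋ = 4 − 3 = 1
n=6: ⌊(7·89+120)/144⌋ − ⌊(6·89+120)/144⌋ = ⌊743/144⌋ − ⌊654/144⌋ = 5 − 4 = 1
n=7: ⌊(8·89+120)/144⌋ − ⌊(7·89+120)/144⌋ = ⌊832/144⌋ − ⌊743/144⌋ = 5 − 5 = 0
n=8: ⌊(9·89+120)/144⌋ − ⌊(8·89+120)/144⌋ = ⌊921/144⌋ − ⌊832/144⌋ = 6 − 5 = 1
n=9: ⌊(10·89+120)/144⌋ − ⌊(9·89+120)/144⌋ = ⌊1010/144⌋ − ⌊921/144⌋ = 7 − 6 = 1
n=10: ⌊(11·89+120)/144⌋ − ⌊(10·89+120)/144⌋ = ⌊1099/144⌋ − ⌊1010/144⌋ = 7 − 7 = 0
n=11: ⌊(12·89+120)/144⌋ − ⌊(11·89+120)/144⌋ = ⌊1188/144⌋ − ⌊1099/144⌋ = 8 − 7 = 1
n=12: ⌊(13·89+120)/144⌋ − ⌊(12·89+120)/144⌋ = ⌊1277/144⌋ − ⌊1188/144⌋ = 8 − 8 = 0
n=13: ⌊(14·89+120)/144⌋ − ⌊(13·89+120)/144⌋ = ⌊1366/144⌋ − ⌊1277/144⌋ = 9 − 8 = 1
n=14: ⌊(15·89+120)/144⌋ − ⌊(14·89+120)/144⌋ = ⌊1455/144⌋ − ⌊1366/144⌋ = 10 − 9 = 1
n=15: ⌊(16·89+120)/144⌋ − ⌊(15·89+120)/144⌋ = ⌊1544/144⌋ − ⌊1455/144⌋ = 10 − 10 = 0
n=16: ⌊(17·89+120)/144⌋ − ⌊(16·89+120)/144⌋ = ⌊1633/144⌋ − ⌊1544/144⌋ = 11 − 10 = 1
n=17: ⌊(18·89+120)/144⌋ − ⌊(17·89+120)/144⌋ = ⌊1722/144⌋ − ⌊1633/144⌋ = 11 − 11 = 0
n=18: ⌊(19·89+120)/144⌋ − ⌊(18·89+120)/144⌋ = ⌊1811/144⌋ − ⌊1722/144⌋ = 12 − 11 = 1
n=19: ⌊(20·89+120)/144⌋ − ⌊(19·89+120)/144⌋ = ⌊1900/144⌋ − ⌊1811/144⌋ = 13 − 12 = 1
n=20: ⌊(21·89+120)/144⌋ − ⌊(20·89+120)/144⌋ = ⌊1989/144⌋ − ⌊1900/144⌋ = 13 − 13 = 0
n=21: ⌊(22·89+120)/144⌋ − ⌊(21·89+120)/144⌋ = ⌊2078/144⌋ − ⌊1989/144⌋ = 14 − 13 = 1
n=22: ⌊(23·89+120)/144⌋ − ⌊(22·89+120)/144⌋ = ⌊2167/144⌋ − ⌊2078/144⌋ = 15 − 14 = 1
n=23: ⌊(24·89+120)/144⌋ − ⌊(23·89+120)/144⌋ = ⌊2256/144⌋ − ⌊2167/144⌋ = 15 − 15 = 0
n=24: ⌊(25·89+120)/144⌋ − ⌊(24·89+120)/144⌋ = ⌊2345/144⌋ − ⌊2256/144⌋ = 16 − 15 = 1
n=25: ⌊(26·89+120)/144⌋ − ⌊(25·89+120)/144⌋ = ⌊2434/144⌋ − ⌊2345/144⌋ = 16 − 16 = 0
n=26: ⌊(27·89+120)/144⌋ − ⌊(26·89+120)/144⌋ = ⌊2523/144⌋ − ⌊2434/144⌋ = 17 − 16 = 1
n=27: ⌊(28·89+120)/144⌋ − ⌊(27·89+120)/144⌋ = ⌊2612/144⌋ − ⌊2523/144⌋ = 18 − 17 = 1
n=28: ⌊(29·89+120)/144⌋ − ⌊(28·89+120)/144⌋ = ⌊2701/144⌋ − ⌊2612/144⌋ = 18 − 18 = 0
n=29: ⌊(30·89+120)/144⌋ − ⌊(29·89+120)/144⌋ = ⌊2790/144⌋ − ⌊2701/144⌋ = 19 − 18 = 1
n=30: ⌊(31·89+120)/144⌋ − ⌊(30·89+120)/144⌋ = ⌊2879/144⌋ − ⌊2790/144⌋ = 19 − 19 = 0
n=31: ⌊(32·89+120)/144⌋ − ⌊(31·89+120)/144⌋ = ⌊2968/144⌋ − ⌊2879/144⌋ = 20 − 19 = 1
n=32: ⌊(33·89+120)/144⌋ − ⌊(32·89+120)/144⌋ = ⌊3057/144⌋ − ⌊2968/144⌋ = 21 − 20 = 1
n=33: ⌊(34·89+120)/144⌋ − ⌊(33·89+120)/144⌋ = ⌊3146/144⌋ − ⌊3057/144⌋ = 21 − 21 = 0
n=34: ⌊(35·89+120)/144⌋ − ⌊(34·89+120)/144⌋ = ⌊3235/144⌋ − ⌊3146/144⌋ = 22 − 21 = 1
n=35: ⌊(36·89+120)/144⌋ − ⌊(35·89+120)/144⌋ = ⌊3324/144⌋ − ⌊3235/144⌋ = 23 − 22 = 1
n=36: ⌊(37·89+120)/144⌋ − ⌊(36·89+120)/144⌋ = ⌊3413/144⌋ − ⌊3324/144⌋ = 23 − 23 = 0
n=37: ⌊(38·89+120)/144⌋ − ⌊(37·89+120)/144⌋ = ⌊3502/144⌋ − ⌊3413/144⌋ = 24 − 23 = 1
n=38: ⌊(39·89+120)/144⌋ − ⌊(38·89+120)/144⌋ = ⌊3591/144⌋ − ⌊3502/144⌋ = 24 − 24 = 0
n=39: ⌊(40·89+120)/144⌋ − ⌊(39·89+120)/144⌋ = ⌊3680/144⌋ − ⌊3591/144⌋ = 25 − 24 = 1
n=40: ⌊(41·89+120)/144⌋ − ⌊(40·89+120)/144⌋ = ⌊3769/144⌋ − ⌊3680/144⌋ = 26 − 25 = 1
n=41: ⌊(42·89+120)/144⌋ − ⌊(41·89+120)/144⌋ = ⌊3858/144⌋ − ⌊3769/144⌋ = 26 − 26 = 0
n=42: ⌊(43·89+120)/144⌋ − ⌊(42·89+120)/144⌋ = ⌊3947/144⌋ − ⌊3858/144⌋ = 27 − 26 = 1
n=43: ⌊(44·89+120)/144⌋ − ⌊(43·89+120)/144⌋ = ⌊4036/144⌋ − ⌊3947/144⌋ = 28 − 27 = 1
n=44: ⌊(45·89+120)/144⌋ − ⌊(44·89+120)/144⌋ = ⌊4125/144⌋ − ⌊4036/144⌋ = 28 − 28 = 0
n=45: ⌊(46·89+120)/144⌋ − ⌊(45·89+120)/144⌋ = ⌊4214/144⌋ − ⌊4125/144⌋ = 29 − 28 = 1
n=46: ⌊(47·89+120)/144⌋ − ⌊(46·89+120)/144⌋ = ⌊4303/144⌋ − ⌊4214/144⌋ = 29 − 29 = 0
n=47: ⌊(48·89+120)/144⌋ − ⌊(47·89+120)/144⌋ = ⌊4392/144⌋ − ⌊4303/144⌋ = 30 − 29 = 1
n=48: ⌊(49·89+120)/144⌋ − ⌊(48·89+120)/144⌋ = ⌊4481/144⌋ − ⌊4392/144⌋ = 31 − 30 = 1
n=49: ⌊(50·89+120)/144⌋ − ⌊(49·89+120)/144⌋ = ⌊4570/144⌋ − ⌊4481/144⌋ = 31 − 31 = 0
n=50: ⌊(51·89+120)/144⌋ − ⌊(50·89+120)/144⌋ = ⌊4659/144⌋ − ⌊4570/144⌋ = 32 − 31 = 1
n=51: ⌊(52·89+120)/144⌋ − ⌊(51·89+120)/144⌋ = ⌊4748/144⌋ − ⌊4659/144⌋ = 32 − 32 = 0
n=52: ⌊(53·89+120)/144⌋ − ⌊(52·89+120)/144⌋ = ⌊4837/144⌋ − ⌊4748/144⌋ = 33 − 32 = 1
n=53: ⌊(54·89+120)/144⌋ − ⌊(53·89+120)/144⌋ = ⌊4926/144⌋ − ⌊4837/144⌋ = 34 − 33 = 1
n=54: ⌊(55·89+120)/144⌋ − ⌊(54·89+120)/144⌋ = ⌊5015/144⌋ − ⌊4926/144⌋ = 34 − 34 = 0
n=55: ⌊(56·89+120)/144⌋ − ⌊(55·89+120)/144⌋ = ⌊5104/144⌋ − ⌊5015/144⌋ = 35 − 34 = 1
n=56: ⌊(57·89+120)/144⌋ − ⌊(56·89+120)/144⌋ = ⌊5193/144⌋ − ⌊5104/144⌋ = 36 − 35 = 1
n=57: ⌊(58·89+120)/144⌋ − ⌊(57·89+120)/144⌋ = ⌊5282/144⌋ − ⌊5193/144⌋ = 36 − 36 = 0
n=58: ⌊(59·89+120)/144⌋ − ⌊(58·89+120)/144⌋ = ⌊5371/144⌋ − ⌊5282/144⌋ = 37 − 36 = 1
n=59: ⌊(60·89+120)/144⌋ − ⌊(59·89+120)/144⌋ = ⌊5460/144⌋ − ⌊5371/144⌋ = 37 − 37 = 0
n=60: ⌊(61·89+120)/144⌋ − ⌊(60·89+120)/144⌋ = ⌊5549/144⌋ − ⌊5460/144⌋ = 38 − 37 = 1
n=61: ⌊(62·89+120)/144⌋ − ⌊(61·89+120)/144⌋ = ⌊5638/144⌋ − ⌊5549/144⌋ = 39 − 38 = 1
n=62: ⌊(63·89+120)/144⌋ − ⌊(62·89+120)/144⌋ = ⌊5727/144⌋ − ⌊5638/144⌋ = 39 − 39 = 0
n=63: ⌊(64·89+120)/144⌋ − ⌊(63·89+120)/144⌋ = ⌊5816/144⌋ − ⌊5727/144⌋ = 40 − 39 = 1
n=64: ⌊(65·89+120)/144⌋ − ⌊(64·89+120)/144⌋ = ⌊5905/144⌋ − ⌊5816/144⌋ = 41 − 40 = 1
n=65: ⌊(66·89+120)/144⌋ − ⌊(65·89+120)/144⌋ = ⌊5994/144⌋ − ⌊5905/144⌋ = 41 − 41 = 0
n=66: ⌊(67·89+120)/144⌋ − ⌊(66·89+120)/144⌋ = ⌊6083/144⌋ − ⌊5994/144⌋ = 42 − 41 = 1
n=67: ⌊(68·89+120)/144⌋ − ⌊(67·89+120)/144⌋ = ⌊6172/144⌋ − ⌊6083/144⌋ = 42 − 42 = 0
n=68: ⌊(69·89+120)/144⌋ − ⌊(68·89+120)/144⌋ = ⌊6261/144⌋ − ⌊6172/144⌋ = 43 − 42 = 1
n=69: ⌊(70·89+120)/144⌋ − ⌊(69·89+120)/144⌋ = ⌊6350/144⌋ − ⌊6261/144⌋ = 44 − 43 = 1
n=70: ⌊(71·89+120)/144⌋ − ⌊(70·89+120)/144⌋ = ⌊6439/144⌋ − ⌊6350/144⌋ = 44 − 44 = 0
n=71: ⌊(72·89+120)/144⌋ − ⌊(71·89+120)/144⌋ = ⌊6528/144⌋ − ⌊6439/144⌋ = 45 − 44 = 1
n=72: ⌊(73·89+120)/144⌋ − ⌊(72·89+120)/144⌋ = ⌊6617/144⌋ − ⌊6528/144⌋ = 45 − 45 = 0
n=73: ⌊(74·89+120)/144⌋ − ⌊(73·89+120)/144⌋ = ⌊6706/144⌋ − ⌊6617/144⌋ = 46 − 45 = 1
n=74: ⌊(75·89+120)/144⌋ − ⌊(74·89+120)/144⌋ = ⌊6795/144⌋ − ⌊6706/144⌋ = 47 − 46 = 1
n=75: ⌊(76·89+120)/144⌋ − ⌊(75·89+120)/144⌋ = ⌊6884/144⌋ − ⌊6795/144⌋ = 47 − 47 = 0
n=76: ⌊(77·89+120)/144⌋ − ⌊(76·89+120)/144⌋ = ⌊6973/144⌋ − ⌊6884/144⌋ = 48 − 47 = 1
n=77: ⌊(78·89+120)/144⌋ − ⌊(77·89+120)/144⌋ = ⌊7062/144⌋ − ⌊6973/144⌋ = 49 − 48 = 1
n=78: ⌊(79·89+120)/144⌋ − ⌊(78·89+120)/144⌋ = ⌊7151/144⌋ − ⌊7062/144⌋ = 49 − 49 = 0
n=79: ⌊(80·89+120)/144⌋ − ⌊(79·89+120)/144⌋ = ⌊7240/144⌋ − ⌊7151/144⌋ = 50 − 49 = 1

11010110110101101011011010110101101101011011010110101101101011011010110101101101
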